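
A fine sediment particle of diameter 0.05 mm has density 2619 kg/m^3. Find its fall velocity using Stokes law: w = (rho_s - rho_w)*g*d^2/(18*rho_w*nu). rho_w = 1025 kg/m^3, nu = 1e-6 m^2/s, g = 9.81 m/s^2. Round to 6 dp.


w = (rho_s - rho_w) * g * d^2 / (18 * rho_w * nu)
d = 0.05 mm = 0.000050 m
rho_s - rho_w = 2619 - 1025 = 1594
Numerator = 1594 * 9.81 * (0.000050)^2 = 0.000039092850
Denominator = 18 * 1025 * 1e-6 = 0.018450
w = 0.002119 m/s

0.002119


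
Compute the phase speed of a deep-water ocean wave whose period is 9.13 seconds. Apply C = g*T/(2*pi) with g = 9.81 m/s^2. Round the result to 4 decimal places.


We use the deep-water celerity formula:
C = g * T / (2 * pi)
C = 9.81 * 9.13 / (2 * 3.14159...)
C = 89.565300 / 6.283185
C = 14.2548 m/s

14.2548


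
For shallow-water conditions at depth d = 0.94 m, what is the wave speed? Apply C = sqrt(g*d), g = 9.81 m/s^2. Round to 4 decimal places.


Using the shallow-water approximation:
C = sqrt(g * d) = sqrt(9.81 * 0.94)
C = sqrt(9.2214)
C = 3.0367 m/s

3.0367


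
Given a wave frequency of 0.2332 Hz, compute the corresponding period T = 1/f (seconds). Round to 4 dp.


T = 1 / f
T = 1 / 0.2332
T = 4.2882 s

4.2882


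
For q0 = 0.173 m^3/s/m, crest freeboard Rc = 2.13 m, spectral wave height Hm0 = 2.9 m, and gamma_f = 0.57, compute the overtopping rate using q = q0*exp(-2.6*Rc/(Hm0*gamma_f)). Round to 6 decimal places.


q = q0 * exp(-2.6 * Rc / (Hm0 * gamma_f))
Exponent = -2.6 * 2.13 / (2.9 * 0.57)
= -2.6 * 2.13 / 1.6530
= -3.350272
exp(-3.350272) = 0.035075
q = 0.173 * 0.035075
q = 0.006068 m^3/s/m

0.006068


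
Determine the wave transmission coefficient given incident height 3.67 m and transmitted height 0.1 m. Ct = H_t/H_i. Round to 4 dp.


Ct = H_t / H_i
Ct = 0.1 / 3.67
Ct = 0.0272

0.0272


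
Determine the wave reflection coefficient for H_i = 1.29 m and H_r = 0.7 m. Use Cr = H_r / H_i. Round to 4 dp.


Cr = H_r / H_i
Cr = 0.7 / 1.29
Cr = 0.5426

0.5426


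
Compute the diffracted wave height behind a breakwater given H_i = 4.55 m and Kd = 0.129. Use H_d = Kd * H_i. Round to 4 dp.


H_d = Kd * H_i
H_d = 0.129 * 4.55
H_d = 0.5870 m

0.5870


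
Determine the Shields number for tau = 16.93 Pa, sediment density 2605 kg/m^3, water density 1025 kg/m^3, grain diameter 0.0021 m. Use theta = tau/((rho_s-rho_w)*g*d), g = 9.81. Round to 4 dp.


theta = tau / ((rho_s - rho_w) * g * d)
rho_s - rho_w = 2605 - 1025 = 1580
Denominator = 1580 * 9.81 * 0.0021 = 32.549580
theta = 16.93 / 32.549580
theta = 0.5201

0.5201


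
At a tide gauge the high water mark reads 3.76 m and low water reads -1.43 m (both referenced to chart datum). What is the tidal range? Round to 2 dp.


Tidal range = High water - Low water
Tidal range = 3.76 - (-1.43)
Tidal range = 5.19 m

5.19


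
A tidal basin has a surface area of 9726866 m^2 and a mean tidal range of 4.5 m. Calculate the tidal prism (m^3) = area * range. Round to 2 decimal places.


Tidal prism = Area * Tidal range
P = 9726866 * 4.5
P = 43770897.00 m^3

43770897.00


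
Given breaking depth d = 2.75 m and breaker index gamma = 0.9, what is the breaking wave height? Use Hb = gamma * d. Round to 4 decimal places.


Hb = gamma * d
Hb = 0.9 * 2.75
Hb = 2.4750 m

2.4750


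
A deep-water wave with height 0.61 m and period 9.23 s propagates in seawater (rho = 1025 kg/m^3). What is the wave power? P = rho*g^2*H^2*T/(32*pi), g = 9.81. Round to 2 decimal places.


P = rho * g^2 * H^2 * T / (32 * pi)
P = 1025 * 9.81^2 * 0.61^2 * 9.23 / (32 * pi)
P = 1025 * 96.2361 * 0.3721 * 9.23 / 100.53096
P = 3369.95 W/m

3369.95


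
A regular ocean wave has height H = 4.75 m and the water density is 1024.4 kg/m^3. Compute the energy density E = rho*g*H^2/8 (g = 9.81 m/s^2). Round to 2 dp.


E = (1/8) * rho * g * H^2
E = (1/8) * 1024.4 * 9.81 * 4.75^2
E = 0.125 * 1024.4 * 9.81 * 22.5625
E = 28342.35 J/m^2

28342.35


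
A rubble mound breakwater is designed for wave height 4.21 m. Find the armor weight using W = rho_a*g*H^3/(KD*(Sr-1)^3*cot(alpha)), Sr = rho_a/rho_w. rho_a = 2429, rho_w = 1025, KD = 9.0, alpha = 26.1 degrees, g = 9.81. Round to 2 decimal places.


Sr = rho_a / rho_w = 2429 / 1025 = 2.369756
(Sr - 1) = 1.369756
(Sr - 1)^3 = 2.569980
cot(26.1) = 1 / tan(26.1) = 1 / 0.489895 = 2.041254
Numerator = 2429 * 9.81 * 4.21^3 = 1778045.2518
Denominator = 9.0 * 2.569980 * 2.041254 = 47.213835
W = 1778045.2518 / 47.213835
W = 37659.41 N

37659.41


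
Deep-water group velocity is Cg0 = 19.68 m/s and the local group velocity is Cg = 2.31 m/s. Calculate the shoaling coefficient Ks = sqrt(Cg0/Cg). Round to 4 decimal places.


Ks = sqrt(Cg0 / Cg)
Ks = sqrt(19.68 / 2.31)
Ks = sqrt(8.5195)
Ks = 2.9188

2.9188


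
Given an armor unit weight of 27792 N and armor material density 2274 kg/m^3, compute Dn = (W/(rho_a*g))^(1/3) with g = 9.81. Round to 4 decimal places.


V = W / (rho_a * g)
V = 27792 / (2274 * 9.81)
V = 27792 / 22307.94
V = 1.245834 m^3
Dn = V^(1/3) = 1.245834^(1/3)
Dn = 1.0760 m

1.0760


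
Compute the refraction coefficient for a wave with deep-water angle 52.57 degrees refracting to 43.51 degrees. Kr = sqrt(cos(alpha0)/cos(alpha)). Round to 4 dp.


Kr = sqrt(cos(alpha0) / cos(alpha))
cos(52.57) = 0.607792
cos(43.51) = 0.725254
Kr = sqrt(0.607792 / 0.725254)
Kr = sqrt(0.838040)
Kr = 0.9154

0.9154


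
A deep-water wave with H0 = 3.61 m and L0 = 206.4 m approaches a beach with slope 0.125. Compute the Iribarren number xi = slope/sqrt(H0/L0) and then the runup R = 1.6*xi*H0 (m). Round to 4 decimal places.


xi = slope / sqrt(H0/L0)
H0/L0 = 3.61/206.4 = 0.017490
sqrt(0.017490) = 0.132251
xi = 0.125 / 0.132251 = 0.945173
R = 1.6 * xi * H0 = 1.6 * 0.945173 * 3.61
R = 5.4593 m

5.4593


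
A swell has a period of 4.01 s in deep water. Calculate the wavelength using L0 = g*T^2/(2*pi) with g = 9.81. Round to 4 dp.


L0 = g * T^2 / (2 * pi)
L0 = 9.81 * 4.01^2 / (2 * pi)
L0 = 9.81 * 16.0801 / 6.28319
L0 = 157.7458 / 6.28319
L0 = 25.1060 m

25.1060


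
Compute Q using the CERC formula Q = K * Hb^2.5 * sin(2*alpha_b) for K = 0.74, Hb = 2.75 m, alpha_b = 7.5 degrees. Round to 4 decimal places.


Q = K * Hb^2.5 * sin(2 * alpha_b)
Hb^2.5 = 2.75^2.5 = 12.540987
sin(2 * 7.5) = sin(15.0) = 0.258819
Q = 0.74 * 12.540987 * 0.258819
Q = 2.4019 m^3/s

2.4019


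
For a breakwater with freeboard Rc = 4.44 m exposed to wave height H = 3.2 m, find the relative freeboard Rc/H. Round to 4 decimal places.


Relative freeboard = Rc / H
= 4.44 / 3.2
= 1.3875

1.3875


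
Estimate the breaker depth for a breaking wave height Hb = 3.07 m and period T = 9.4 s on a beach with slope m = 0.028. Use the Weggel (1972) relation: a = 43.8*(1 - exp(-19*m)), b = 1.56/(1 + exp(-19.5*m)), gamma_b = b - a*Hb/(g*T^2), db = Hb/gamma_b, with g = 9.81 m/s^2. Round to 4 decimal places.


a = 43.8 * (1 - exp(-19 * m))
exp(-19 * 0.028) = exp(-0.5320) = 0.587429
a = 43.8 * (1 - 0.587429) = 18.070613
b = 1.56 / (1 + exp(-19.5 * m))
exp(-19.5 * 0.028) = exp(-0.5460) = 0.579262
b = 1.56 / (1 + 0.579262) = 0.987803
Hb / (g * T^2) = 3.07 / (9.81 * 9.4^2) = 3.07 / 866.8116 = 0.00354172
gamma_b = b - a * Hb/(g*T^2) = 0.987803 - 18.070613 * 0.00354172 = 0.923802
db = Hb / gamma_b = 3.07 / 0.923802
db = 3.3232 m

3.3232


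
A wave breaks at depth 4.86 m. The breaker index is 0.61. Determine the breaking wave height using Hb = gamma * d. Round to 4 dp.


Hb = gamma * d
Hb = 0.61 * 4.86
Hb = 2.9646 m

2.9646


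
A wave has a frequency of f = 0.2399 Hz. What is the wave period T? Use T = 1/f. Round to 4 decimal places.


T = 1 / f
T = 1 / 0.2399
T = 4.1684 s

4.1684


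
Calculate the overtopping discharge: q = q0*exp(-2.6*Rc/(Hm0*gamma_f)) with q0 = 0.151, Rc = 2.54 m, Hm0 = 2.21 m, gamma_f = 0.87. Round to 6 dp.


q = q0 * exp(-2.6 * Rc / (Hm0 * gamma_f))
Exponent = -2.6 * 2.54 / (2.21 * 0.87)
= -2.6 * 2.54 / 1.9227
= -3.434753
exp(-3.434753) = 0.032233
q = 0.151 * 0.032233
q = 0.004867 m^3/s/m

0.004867


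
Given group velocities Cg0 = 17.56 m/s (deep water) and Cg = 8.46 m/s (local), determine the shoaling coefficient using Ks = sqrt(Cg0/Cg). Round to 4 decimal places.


Ks = sqrt(Cg0 / Cg)
Ks = sqrt(17.56 / 8.46)
Ks = sqrt(2.0757)
Ks = 1.4407

1.4407


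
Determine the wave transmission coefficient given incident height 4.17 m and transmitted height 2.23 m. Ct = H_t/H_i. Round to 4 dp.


Ct = H_t / H_i
Ct = 2.23 / 4.17
Ct = 0.5348

0.5348


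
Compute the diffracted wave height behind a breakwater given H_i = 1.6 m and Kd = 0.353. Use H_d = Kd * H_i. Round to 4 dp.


H_d = Kd * H_i
H_d = 0.353 * 1.6
H_d = 0.5648 m

0.5648


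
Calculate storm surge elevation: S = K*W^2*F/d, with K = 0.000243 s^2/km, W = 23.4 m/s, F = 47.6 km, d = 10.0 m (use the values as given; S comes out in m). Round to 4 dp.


S = K * W^2 * F / d
W^2 = 23.4^2 = 547.56
S = 0.000243 * 547.56 * 47.6 / 10.0
Numerator = 0.000243 * 547.56 * 47.6 = 6.333517
S = 6.333517 / 10.0 = 0.6334 m

0.6334


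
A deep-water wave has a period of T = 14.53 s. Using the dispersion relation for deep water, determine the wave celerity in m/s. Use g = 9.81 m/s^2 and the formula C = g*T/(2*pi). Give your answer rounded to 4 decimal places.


We use the deep-water celerity formula:
C = g * T / (2 * pi)
C = 9.81 * 14.53 / (2 * 3.14159...)
C = 142.539300 / 6.283185
C = 22.6858 m/s

22.6858


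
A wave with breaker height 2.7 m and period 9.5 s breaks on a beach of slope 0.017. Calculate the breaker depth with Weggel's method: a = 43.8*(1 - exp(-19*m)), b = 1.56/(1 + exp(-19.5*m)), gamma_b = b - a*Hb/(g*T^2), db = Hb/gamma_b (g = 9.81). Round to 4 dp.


a = 43.8 * (1 - exp(-19 * m))
exp(-19 * 0.017) = exp(-0.3230) = 0.723974
a = 43.8 * (1 - 0.723974) = 12.089945
b = 1.56 / (1 + exp(-19.5 * m))
exp(-19.5 * 0.017) = exp(-0.3315) = 0.717846
b = 1.56 / (1 + 0.717846) = 0.908114
Hb / (g * T^2) = 2.7 / (9.81 * 9.5^2) = 2.7 / 885.3525 = 0.00304963
gamma_b = b - a * Hb/(g*T^2) = 0.908114 - 12.089945 * 0.00304963 = 0.871244
db = Hb / gamma_b = 2.7 / 0.871244
db = 3.0990 m

3.0990


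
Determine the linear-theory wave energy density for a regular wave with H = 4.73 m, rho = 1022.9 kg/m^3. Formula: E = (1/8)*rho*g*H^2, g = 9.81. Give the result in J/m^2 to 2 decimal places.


E = (1/8) * rho * g * H^2
E = (1/8) * 1022.9 * 9.81 * 4.73^2
E = 0.125 * 1022.9 * 9.81 * 22.3729
E = 28063.02 J/m^2

28063.02


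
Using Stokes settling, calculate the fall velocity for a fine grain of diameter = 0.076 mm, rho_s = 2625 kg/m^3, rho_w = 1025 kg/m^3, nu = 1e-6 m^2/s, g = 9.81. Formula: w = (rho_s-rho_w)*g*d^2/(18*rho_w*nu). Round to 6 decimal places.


w = (rho_s - rho_w) * g * d^2 / (18 * rho_w * nu)
d = 0.076 mm = 0.000076 m
rho_s - rho_w = 2625 - 1025 = 1600
Numerator = 1600 * 9.81 * (0.000076)^2 = 0.000090660096
Denominator = 18 * 1025 * 1e-6 = 0.018450
w = 0.004914 m/s

0.004914


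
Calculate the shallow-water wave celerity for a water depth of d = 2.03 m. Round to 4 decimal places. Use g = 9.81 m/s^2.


Using the shallow-water approximation:
C = sqrt(g * d) = sqrt(9.81 * 2.03)
C = sqrt(19.9143)
C = 4.4625 m/s

4.4625


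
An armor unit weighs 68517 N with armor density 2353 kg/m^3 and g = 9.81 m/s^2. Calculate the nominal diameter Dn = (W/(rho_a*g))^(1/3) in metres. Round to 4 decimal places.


V = W / (rho_a * g)
V = 68517 / (2353 * 9.81)
V = 68517 / 23082.93
V = 2.968297 m^3
Dn = V^(1/3) = 2.968297^(1/3)
Dn = 1.4372 m

1.4372


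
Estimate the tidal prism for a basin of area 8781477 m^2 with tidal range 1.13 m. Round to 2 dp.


Tidal prism = Area * Tidal range
P = 8781477 * 1.13
P = 9923069.01 m^3

9923069.01


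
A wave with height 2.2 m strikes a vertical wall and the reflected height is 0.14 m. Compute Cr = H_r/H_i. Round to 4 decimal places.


Cr = H_r / H_i
Cr = 0.14 / 2.2
Cr = 0.0636

0.0636


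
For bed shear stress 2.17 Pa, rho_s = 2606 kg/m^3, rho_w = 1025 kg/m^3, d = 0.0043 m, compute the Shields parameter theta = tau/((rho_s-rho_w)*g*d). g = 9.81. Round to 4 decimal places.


theta = tau / ((rho_s - rho_w) * g * d)
rho_s - rho_w = 2606 - 1025 = 1581
Denominator = 1581 * 9.81 * 0.0043 = 66.691323
theta = 2.17 / 66.691323
theta = 0.0325

0.0325


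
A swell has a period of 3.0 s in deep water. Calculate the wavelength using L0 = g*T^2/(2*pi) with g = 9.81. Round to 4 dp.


L0 = g * T^2 / (2 * pi)
L0 = 9.81 * 3.0^2 / (2 * pi)
L0 = 9.81 * 9.0000 / 6.28319
L0 = 88.2900 / 6.28319
L0 = 14.0518 m

14.0518


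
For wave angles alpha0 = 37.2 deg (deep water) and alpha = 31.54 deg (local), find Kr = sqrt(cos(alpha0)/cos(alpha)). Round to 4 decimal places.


Kr = sqrt(cos(alpha0) / cos(alpha))
cos(37.2) = 0.796530
cos(31.54) = 0.852275
Kr = sqrt(0.796530 / 0.852275)
Kr = sqrt(0.934592)
Kr = 0.9667

0.9667


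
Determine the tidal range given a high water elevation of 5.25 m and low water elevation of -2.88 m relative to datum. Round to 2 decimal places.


Tidal range = High water - Low water
Tidal range = 5.25 - (-2.88)
Tidal range = 8.13 m

8.13


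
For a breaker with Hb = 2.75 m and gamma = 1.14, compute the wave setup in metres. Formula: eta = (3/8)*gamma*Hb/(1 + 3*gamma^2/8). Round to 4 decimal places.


eta = (3/8) * gamma * Hb / (1 + 3*gamma^2/8)
Numerator = (3/8) * 1.14 * 2.75 = 1.175625
Denominator = 1 + 3*1.14^2/8 = 1 + 0.487350 = 1.487350
eta = 1.175625 / 1.487350
eta = 0.7904 m

0.7904


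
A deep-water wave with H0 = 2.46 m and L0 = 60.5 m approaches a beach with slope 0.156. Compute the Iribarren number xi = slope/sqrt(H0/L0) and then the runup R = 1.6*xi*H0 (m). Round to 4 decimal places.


xi = slope / sqrt(H0/L0)
H0/L0 = 2.46/60.5 = 0.040661
sqrt(0.040661) = 0.201646
xi = 0.156 / 0.201646 = 0.773633
R = 1.6 * xi * H0 = 1.6 * 0.773633 * 2.46
R = 3.0450 m

3.0450


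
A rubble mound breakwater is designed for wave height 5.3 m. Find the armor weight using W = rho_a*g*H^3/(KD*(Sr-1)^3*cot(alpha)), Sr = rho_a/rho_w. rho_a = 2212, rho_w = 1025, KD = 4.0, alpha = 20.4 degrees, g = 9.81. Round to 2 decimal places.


Sr = rho_a / rho_w = 2212 / 1025 = 2.158049
(Sr - 1) = 1.158049
(Sr - 1)^3 = 1.553033
cot(20.4) = 1 / tan(20.4) = 1 / 0.371897 = 2.688919
Numerator = 2212 * 9.81 * 5.3^3 = 3230589.2144
Denominator = 4.0 * 1.553033 * 2.688919 = 16.703915
W = 3230589.2144 / 16.703915
W = 193403.12 N

193403.12


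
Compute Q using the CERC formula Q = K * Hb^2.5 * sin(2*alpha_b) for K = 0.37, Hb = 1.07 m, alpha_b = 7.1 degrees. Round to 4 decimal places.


Q = K * Hb^2.5 * sin(2 * alpha_b)
Hb^2.5 = 1.07^2.5 = 1.184294
sin(2 * 7.1) = sin(14.2) = 0.245307
Q = 0.37 * 1.184294 * 0.245307
Q = 0.1075 m^3/s

0.1075


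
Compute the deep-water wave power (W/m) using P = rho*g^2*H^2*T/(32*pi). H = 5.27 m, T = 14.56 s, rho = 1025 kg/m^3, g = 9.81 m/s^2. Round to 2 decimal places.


P = rho * g^2 * H^2 * T / (32 * pi)
P = 1025 * 9.81^2 * 5.27^2 * 14.56 / (32 * pi)
P = 1025 * 96.2361 * 27.7729 * 14.56 / 100.53096
P = 396775.31 W/m

396775.31


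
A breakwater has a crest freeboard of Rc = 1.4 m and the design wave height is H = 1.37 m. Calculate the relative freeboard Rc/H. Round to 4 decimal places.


Relative freeboard = Rc / H
= 1.4 / 1.37
= 1.0219

1.0219


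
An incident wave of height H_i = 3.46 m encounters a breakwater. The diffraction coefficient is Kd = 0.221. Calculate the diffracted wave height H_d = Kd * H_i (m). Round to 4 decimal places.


H_d = Kd * H_i
H_d = 0.221 * 3.46
H_d = 0.7647 m

0.7647


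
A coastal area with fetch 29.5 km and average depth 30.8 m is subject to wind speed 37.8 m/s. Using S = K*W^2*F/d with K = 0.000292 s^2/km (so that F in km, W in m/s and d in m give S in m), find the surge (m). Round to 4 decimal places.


S = K * W^2 * F / d
W^2 = 37.8^2 = 1428.84
S = 0.000292 * 1428.84 * 29.5 / 30.8
Numerator = 0.000292 * 1428.84 * 29.5 = 12.308028
S = 12.308028 / 30.8 = 0.3996 m

0.3996


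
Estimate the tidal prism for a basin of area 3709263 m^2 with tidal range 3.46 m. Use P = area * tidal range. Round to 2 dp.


Tidal prism = Area * Tidal range
P = 3709263 * 3.46
P = 12834049.98 m^3

12834049.98


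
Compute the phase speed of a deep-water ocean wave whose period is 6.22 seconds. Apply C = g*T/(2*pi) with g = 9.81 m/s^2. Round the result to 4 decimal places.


We use the deep-water celerity formula:
C = g * T / (2 * pi)
C = 9.81 * 6.22 / (2 * 3.14159...)
C = 61.018200 / 6.283185
C = 9.7113 m/s

9.7113


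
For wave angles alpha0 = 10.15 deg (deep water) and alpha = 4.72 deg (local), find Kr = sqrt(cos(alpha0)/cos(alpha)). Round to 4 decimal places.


Kr = sqrt(cos(alpha0) / cos(alpha))
cos(10.15) = 0.984350
cos(4.72) = 0.996609
Kr = sqrt(0.984350 / 0.996609)
Kr = sqrt(0.987699)
Kr = 0.9938

0.9938


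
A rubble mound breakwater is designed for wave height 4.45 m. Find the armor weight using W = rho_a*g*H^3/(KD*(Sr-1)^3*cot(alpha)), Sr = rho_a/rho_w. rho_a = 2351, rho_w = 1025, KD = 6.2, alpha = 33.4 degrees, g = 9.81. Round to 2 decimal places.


Sr = rho_a / rho_w = 2351 / 1025 = 2.293659
(Sr - 1) = 1.293659
(Sr - 1)^3 = 2.165005
cot(33.4) = 1 / tan(33.4) = 1 / 0.659379 = 1.516580
Numerator = 2351 * 9.81 * 4.45^3 = 2032364.8234
Denominator = 6.2 * 2.165005 * 1.516580 = 20.357098
W = 2032364.8234 / 20.357098
W = 99835.68 N

99835.68


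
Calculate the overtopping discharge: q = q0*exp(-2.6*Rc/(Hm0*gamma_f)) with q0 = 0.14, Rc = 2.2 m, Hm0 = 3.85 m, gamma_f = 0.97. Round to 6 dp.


q = q0 * exp(-2.6 * Rc / (Hm0 * gamma_f))
Exponent = -2.6 * 2.2 / (3.85 * 0.97)
= -2.6 * 2.2 / 3.7345
= -1.531664
exp(-1.531664) = 0.216176
q = 0.14 * 0.216176
q = 0.030265 m^3/s/m

0.030265


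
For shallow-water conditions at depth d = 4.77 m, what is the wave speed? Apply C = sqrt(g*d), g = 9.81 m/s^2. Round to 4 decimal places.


Using the shallow-water approximation:
C = sqrt(g * d) = sqrt(9.81 * 4.77)
C = sqrt(46.7937)
C = 6.8406 m/s

6.8406


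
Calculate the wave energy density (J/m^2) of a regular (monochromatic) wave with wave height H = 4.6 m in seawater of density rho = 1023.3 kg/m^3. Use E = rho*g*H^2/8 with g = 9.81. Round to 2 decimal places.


E = (1/8) * rho * g * H^2
E = (1/8) * 1023.3 * 9.81 * 4.6^2
E = 0.125 * 1023.3 * 9.81 * 21.1600
E = 26552.03 J/m^2

26552.03


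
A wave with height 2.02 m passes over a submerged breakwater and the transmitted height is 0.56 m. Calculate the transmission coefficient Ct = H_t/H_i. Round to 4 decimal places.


Ct = H_t / H_i
Ct = 0.56 / 2.02
Ct = 0.2772

0.2772


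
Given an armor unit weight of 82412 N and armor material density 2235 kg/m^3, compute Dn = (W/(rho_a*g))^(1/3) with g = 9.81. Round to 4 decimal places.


V = W / (rho_a * g)
V = 82412 / (2235 * 9.81)
V = 82412 / 21925.35
V = 3.758754 m^3
Dn = V^(1/3) = 3.758754^(1/3)
Dn = 1.5548 m

1.5548


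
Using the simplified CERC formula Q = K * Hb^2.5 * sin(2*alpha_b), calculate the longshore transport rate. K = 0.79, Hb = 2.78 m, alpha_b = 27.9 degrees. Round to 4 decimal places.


Q = K * Hb^2.5 * sin(2 * alpha_b)
Hb^2.5 = 2.78^2.5 = 12.885818
sin(2 * 27.9) = sin(55.8) = 0.827081
Q = 0.79 * 12.885818 * 0.827081
Q = 8.4195 m^3/s

8.4195


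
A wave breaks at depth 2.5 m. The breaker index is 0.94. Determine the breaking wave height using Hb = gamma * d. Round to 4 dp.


Hb = gamma * d
Hb = 0.94 * 2.5
Hb = 2.3500 m

2.3500


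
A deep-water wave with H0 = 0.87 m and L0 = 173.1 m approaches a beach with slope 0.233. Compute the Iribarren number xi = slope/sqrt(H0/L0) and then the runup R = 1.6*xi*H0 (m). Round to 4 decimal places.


xi = slope / sqrt(H0/L0)
H0/L0 = 0.87/173.1 = 0.005026
sqrt(0.005026) = 0.070894
xi = 0.233 / 0.070894 = 3.286585
R = 1.6 * xi * H0 = 1.6 * 3.286585 * 0.87
R = 4.5749 m

4.5749


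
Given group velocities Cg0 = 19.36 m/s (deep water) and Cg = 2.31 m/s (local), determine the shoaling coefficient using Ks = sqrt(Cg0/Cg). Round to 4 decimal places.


Ks = sqrt(Cg0 / Cg)
Ks = sqrt(19.36 / 2.31)
Ks = sqrt(8.3810)
Ks = 2.8950

2.8950


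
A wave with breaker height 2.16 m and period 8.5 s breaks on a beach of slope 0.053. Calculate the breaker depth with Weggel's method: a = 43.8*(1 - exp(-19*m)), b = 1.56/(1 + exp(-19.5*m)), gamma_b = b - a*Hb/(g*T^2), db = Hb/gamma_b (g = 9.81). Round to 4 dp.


a = 43.8 * (1 - exp(-19 * m))
exp(-19 * 0.053) = exp(-1.0070) = 0.365313
a = 43.8 * (1 - 0.365313) = 27.799278
b = 1.56 / (1 + exp(-19.5 * m))
exp(-19.5 * 0.053) = exp(-1.0335) = 0.355760
b = 1.56 / (1 + 0.355760) = 1.150646
Hb / (g * T^2) = 2.16 / (9.81 * 8.5^2) = 2.16 / 708.7725 = 0.00304752
gamma_b = b - a * Hb/(g*T^2) = 1.150646 - 27.799278 * 0.00304752 = 1.065928
db = Hb / gamma_b = 2.16 / 1.065928
db = 2.0264 m

2.0264


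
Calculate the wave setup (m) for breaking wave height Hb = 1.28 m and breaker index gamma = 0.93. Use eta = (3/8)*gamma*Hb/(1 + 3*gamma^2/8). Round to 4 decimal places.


eta = (3/8) * gamma * Hb / (1 + 3*gamma^2/8)
Numerator = (3/8) * 0.93 * 1.28 = 0.446400
Denominator = 1 + 3*0.93^2/8 = 1 + 0.324338 = 1.324338
eta = 0.446400 / 1.324338
eta = 0.3371 m

0.3371


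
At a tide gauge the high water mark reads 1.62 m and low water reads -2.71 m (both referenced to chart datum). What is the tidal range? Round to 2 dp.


Tidal range = High water - Low water
Tidal range = 1.62 - (-2.71)
Tidal range = 4.33 m

4.33


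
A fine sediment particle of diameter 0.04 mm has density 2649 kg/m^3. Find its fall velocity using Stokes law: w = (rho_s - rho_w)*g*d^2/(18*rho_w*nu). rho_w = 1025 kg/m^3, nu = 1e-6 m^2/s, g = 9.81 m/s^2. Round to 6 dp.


w = (rho_s - rho_w) * g * d^2 / (18 * rho_w * nu)
d = 0.04 mm = 0.000040 m
rho_s - rho_w = 2649 - 1025 = 1624
Numerator = 1624 * 9.81 * (0.000040)^2 = 0.000025490304
Denominator = 18 * 1025 * 1e-6 = 0.018450
w = 0.001382 m/s

0.001382


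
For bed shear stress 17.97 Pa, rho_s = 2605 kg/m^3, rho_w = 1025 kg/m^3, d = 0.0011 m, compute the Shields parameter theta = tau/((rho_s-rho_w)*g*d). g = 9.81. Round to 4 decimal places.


theta = tau / ((rho_s - rho_w) * g * d)
rho_s - rho_w = 2605 - 1025 = 1580
Denominator = 1580 * 9.81 * 0.0011 = 17.049780
theta = 17.97 / 17.049780
theta = 1.0540

1.0540


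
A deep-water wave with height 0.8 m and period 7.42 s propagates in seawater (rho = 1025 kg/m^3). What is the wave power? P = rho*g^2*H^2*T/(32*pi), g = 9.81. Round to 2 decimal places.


P = rho * g^2 * H^2 * T / (32 * pi)
P = 1025 * 9.81^2 * 0.8^2 * 7.42 / (32 * pi)
P = 1025 * 96.2361 * 0.6400 * 7.42 / 100.53096
P = 4659.57 W/m

4659.57


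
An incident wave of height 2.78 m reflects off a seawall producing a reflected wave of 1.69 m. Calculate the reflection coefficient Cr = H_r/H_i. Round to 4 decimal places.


Cr = H_r / H_i
Cr = 1.69 / 2.78
Cr = 0.6079

0.6079


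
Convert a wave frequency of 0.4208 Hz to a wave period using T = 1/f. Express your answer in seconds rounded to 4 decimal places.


T = 1 / f
T = 1 / 0.4208
T = 2.3764 s

2.3764


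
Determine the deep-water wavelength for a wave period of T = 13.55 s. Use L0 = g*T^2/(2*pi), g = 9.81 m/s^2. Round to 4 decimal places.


L0 = g * T^2 / (2 * pi)
L0 = 9.81 * 13.55^2 / (2 * pi)
L0 = 9.81 * 183.6025 / 6.28319
L0 = 1801.1405 / 6.28319
L0 = 286.6604 m

286.6604


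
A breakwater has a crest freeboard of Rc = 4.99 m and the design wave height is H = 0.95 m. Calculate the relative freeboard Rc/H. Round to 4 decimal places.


Relative freeboard = Rc / H
= 4.99 / 0.95
= 5.2526

5.2526


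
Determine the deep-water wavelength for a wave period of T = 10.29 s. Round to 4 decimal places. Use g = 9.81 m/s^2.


L0 = g * T^2 / (2 * pi)
L0 = 9.81 * 10.29^2 / (2 * pi)
L0 = 9.81 * 105.8841 / 6.28319
L0 = 1038.7230 / 6.28319
L0 = 165.3179 m

165.3179


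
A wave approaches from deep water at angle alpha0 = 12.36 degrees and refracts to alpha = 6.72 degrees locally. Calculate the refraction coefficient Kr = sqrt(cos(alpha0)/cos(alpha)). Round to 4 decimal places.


Kr = sqrt(cos(alpha0) / cos(alpha))
cos(12.36) = 0.976822
cos(6.72) = 0.993130
Kr = sqrt(0.976822 / 0.993130)
Kr = sqrt(0.983579)
Kr = 0.9918

0.9918


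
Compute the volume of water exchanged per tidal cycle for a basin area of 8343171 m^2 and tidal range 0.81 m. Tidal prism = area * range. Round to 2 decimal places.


Tidal prism = Area * Tidal range
P = 8343171 * 0.81
P = 6757968.51 m^3

6757968.51


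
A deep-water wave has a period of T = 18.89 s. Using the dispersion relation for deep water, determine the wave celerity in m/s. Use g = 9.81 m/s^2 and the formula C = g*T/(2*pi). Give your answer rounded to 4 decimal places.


We use the deep-water celerity formula:
C = g * T / (2 * pi)
C = 9.81 * 18.89 / (2 * 3.14159...)
C = 185.310900 / 6.283185
C = 29.4931 m/s

29.4931


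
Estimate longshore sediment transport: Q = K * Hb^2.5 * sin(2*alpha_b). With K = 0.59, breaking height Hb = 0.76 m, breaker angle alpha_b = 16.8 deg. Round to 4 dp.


Q = K * Hb^2.5 * sin(2 * alpha_b)
Hb^2.5 = 0.76^2.5 = 0.503540
sin(2 * 16.8) = sin(33.6) = 0.553392
Q = 0.59 * 0.503540 * 0.553392
Q = 0.1644 m^3/s

0.1644


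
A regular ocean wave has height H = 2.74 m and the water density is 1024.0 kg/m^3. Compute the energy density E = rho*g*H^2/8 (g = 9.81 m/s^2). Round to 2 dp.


E = (1/8) * rho * g * H^2
E = (1/8) * 1024.0 * 9.81 * 2.74^2
E = 0.125 * 1024.0 * 9.81 * 7.5076
E = 9427.14 J/m^2

9427.14


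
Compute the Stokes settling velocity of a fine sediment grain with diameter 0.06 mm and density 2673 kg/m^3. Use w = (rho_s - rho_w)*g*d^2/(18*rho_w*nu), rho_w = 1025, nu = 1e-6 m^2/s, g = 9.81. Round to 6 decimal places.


w = (rho_s - rho_w) * g * d^2 / (18 * rho_w * nu)
d = 0.06 mm = 0.000060 m
rho_s - rho_w = 2673 - 1025 = 1648
Numerator = 1648 * 9.81 * (0.000060)^2 = 0.000058200768
Denominator = 18 * 1025 * 1e-6 = 0.018450
w = 0.003155 m/s

0.003155


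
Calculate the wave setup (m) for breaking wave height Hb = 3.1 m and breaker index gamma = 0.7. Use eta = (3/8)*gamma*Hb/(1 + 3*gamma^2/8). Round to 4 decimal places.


eta = (3/8) * gamma * Hb / (1 + 3*gamma^2/8)
Numerator = (3/8) * 0.7 * 3.1 = 0.813750
Denominator = 1 + 3*0.7^2/8 = 1 + 0.183750 = 1.183750
eta = 0.813750 / 1.183750
eta = 0.6874 m

0.6874


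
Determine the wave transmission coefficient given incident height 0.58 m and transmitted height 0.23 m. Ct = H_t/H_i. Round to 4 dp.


Ct = H_t / H_i
Ct = 0.23 / 0.58
Ct = 0.3966

0.3966


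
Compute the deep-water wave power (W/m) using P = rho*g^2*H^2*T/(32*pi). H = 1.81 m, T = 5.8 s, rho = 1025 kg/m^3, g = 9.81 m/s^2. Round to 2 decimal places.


P = rho * g^2 * H^2 * T / (32 * pi)
P = 1025 * 9.81^2 * 1.81^2 * 5.8 / (32 * pi)
P = 1025 * 96.2361 * 3.2761 * 5.8 / 100.53096
P = 18644.35 W/m

18644.35


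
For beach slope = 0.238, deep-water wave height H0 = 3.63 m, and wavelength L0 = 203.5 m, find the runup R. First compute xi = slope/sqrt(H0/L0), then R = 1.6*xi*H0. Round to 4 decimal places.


xi = slope / sqrt(H0/L0)
H0/L0 = 3.63/203.5 = 0.017838
sqrt(0.017838) = 0.133558
xi = 0.238 / 0.133558 = 1.781992
R = 1.6 * xi * H0 = 1.6 * 1.781992 * 3.63
R = 10.3498 m

10.3498


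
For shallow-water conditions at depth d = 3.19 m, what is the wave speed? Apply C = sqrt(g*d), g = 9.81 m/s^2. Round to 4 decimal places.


Using the shallow-water approximation:
C = sqrt(g * d) = sqrt(9.81 * 3.19)
C = sqrt(31.2939)
C = 5.5941 m/s

5.5941


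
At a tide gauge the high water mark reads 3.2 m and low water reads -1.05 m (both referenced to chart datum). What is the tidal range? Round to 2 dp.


Tidal range = High water - Low water
Tidal range = 3.2 - (-1.05)
Tidal range = 4.25 m

4.25


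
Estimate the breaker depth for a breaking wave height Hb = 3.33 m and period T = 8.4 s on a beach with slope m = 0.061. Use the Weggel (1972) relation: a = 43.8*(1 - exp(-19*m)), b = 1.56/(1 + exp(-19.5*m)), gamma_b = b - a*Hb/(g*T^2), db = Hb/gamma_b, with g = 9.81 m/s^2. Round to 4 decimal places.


a = 43.8 * (1 - exp(-19 * m))
exp(-19 * 0.061) = exp(-1.1590) = 0.313800
a = 43.8 * (1 - 0.313800) = 30.055568
b = 1.56 / (1 + exp(-19.5 * m))
exp(-19.5 * 0.061) = exp(-1.1895) = 0.304373
b = 1.56 / (1 + 0.304373) = 1.195977
Hb / (g * T^2) = 3.33 / (9.81 * 8.4^2) = 3.33 / 692.1936 = 0.00481079
gamma_b = b - a * Hb/(g*T^2) = 1.195977 - 30.055568 * 0.00481079 = 1.051385
db = Hb / gamma_b = 3.33 / 1.051385
db = 3.1672 m

3.1672


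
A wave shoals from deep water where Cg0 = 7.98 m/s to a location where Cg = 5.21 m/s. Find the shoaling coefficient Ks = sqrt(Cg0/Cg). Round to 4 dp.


Ks = sqrt(Cg0 / Cg)
Ks = sqrt(7.98 / 5.21)
Ks = sqrt(1.5317)
Ks = 1.2376

1.2376


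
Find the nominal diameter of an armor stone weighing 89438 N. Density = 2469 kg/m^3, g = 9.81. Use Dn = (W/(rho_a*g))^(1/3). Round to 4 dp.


V = W / (rho_a * g)
V = 89438 / (2469 * 9.81)
V = 89438 / 24220.89
V = 3.692598 m^3
Dn = V^(1/3) = 3.692598^(1/3)
Dn = 1.5456 m

1.5456


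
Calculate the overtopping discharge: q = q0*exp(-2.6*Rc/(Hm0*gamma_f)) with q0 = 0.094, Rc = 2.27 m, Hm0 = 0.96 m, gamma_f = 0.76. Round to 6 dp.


q = q0 * exp(-2.6 * Rc / (Hm0 * gamma_f))
Exponent = -2.6 * 2.27 / (0.96 * 0.76)
= -2.6 * 2.27 / 0.7296
= -8.089364
exp(-8.089364) = 0.000307
q = 0.094 * 0.000307
q = 0.000029 m^3/s/m

0.000029


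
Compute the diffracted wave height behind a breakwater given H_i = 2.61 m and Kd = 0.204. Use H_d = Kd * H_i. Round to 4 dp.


H_d = Kd * H_i
H_d = 0.204 * 2.61
H_d = 0.5324 m

0.5324


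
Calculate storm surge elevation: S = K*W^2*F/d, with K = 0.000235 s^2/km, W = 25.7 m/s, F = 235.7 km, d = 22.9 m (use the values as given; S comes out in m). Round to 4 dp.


S = K * W^2 * F / d
W^2 = 25.7^2 = 660.49
S = 0.000235 * 660.49 * 235.7 / 22.9
Numerator = 0.000235 * 660.49 * 235.7 = 36.584211
S = 36.584211 / 22.9 = 1.5976 m

1.5976


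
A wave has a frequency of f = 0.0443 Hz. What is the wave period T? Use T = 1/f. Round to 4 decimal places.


T = 1 / f
T = 1 / 0.0443
T = 22.5734 s

22.5734


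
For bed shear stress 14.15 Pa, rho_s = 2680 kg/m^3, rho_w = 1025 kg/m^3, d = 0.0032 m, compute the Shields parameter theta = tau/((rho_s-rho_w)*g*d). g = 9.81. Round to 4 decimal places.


theta = tau / ((rho_s - rho_w) * g * d)
rho_s - rho_w = 2680 - 1025 = 1655
Denominator = 1655 * 9.81 * 0.0032 = 51.953760
theta = 14.15 / 51.953760
theta = 0.2724

0.2724


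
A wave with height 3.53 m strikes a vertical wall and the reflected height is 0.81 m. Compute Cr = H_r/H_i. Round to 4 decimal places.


Cr = H_r / H_i
Cr = 0.81 / 3.53
Cr = 0.2295

0.2295


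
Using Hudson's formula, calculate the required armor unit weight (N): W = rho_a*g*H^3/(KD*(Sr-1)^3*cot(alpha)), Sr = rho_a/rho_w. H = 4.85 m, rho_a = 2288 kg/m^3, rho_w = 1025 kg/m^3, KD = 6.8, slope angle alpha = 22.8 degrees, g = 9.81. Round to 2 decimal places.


Sr = rho_a / rho_w = 2288 / 1025 = 2.232195
(Sr - 1) = 1.232195
(Sr - 1)^3 = 1.870848
cot(22.8) = 1 / tan(22.8) = 1 / 0.420361 = 2.378906
Numerator = 2288 * 9.81 * 4.85^3 = 2560650.1292
Denominator = 6.8 * 1.870848 * 2.378906 = 30.263883
W = 2560650.1292 / 30.263883
W = 84610.76 N

84610.76


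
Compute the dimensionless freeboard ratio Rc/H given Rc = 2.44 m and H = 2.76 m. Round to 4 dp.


Relative freeboard = Rc / H
= 2.44 / 2.76
= 0.8841

0.8841


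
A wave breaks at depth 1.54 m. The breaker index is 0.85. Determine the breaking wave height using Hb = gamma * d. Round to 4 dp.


Hb = gamma * d
Hb = 0.85 * 1.54
Hb = 1.3090 m

1.3090


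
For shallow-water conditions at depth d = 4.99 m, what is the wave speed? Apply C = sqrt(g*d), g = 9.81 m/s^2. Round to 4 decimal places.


Using the shallow-water approximation:
C = sqrt(g * d) = sqrt(9.81 * 4.99)
C = sqrt(48.9519)
C = 6.9966 m/s

6.9966


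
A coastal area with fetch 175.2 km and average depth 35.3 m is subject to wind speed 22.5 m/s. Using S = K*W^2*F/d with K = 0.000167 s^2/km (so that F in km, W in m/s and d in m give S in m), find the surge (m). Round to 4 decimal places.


S = K * W^2 * F / d
W^2 = 22.5^2 = 506.25
S = 0.000167 * 506.25 * 175.2 / 35.3
Numerator = 0.000167 * 506.25 * 175.2 = 14.812065
S = 14.812065 / 35.3 = 0.4196 m

0.4196


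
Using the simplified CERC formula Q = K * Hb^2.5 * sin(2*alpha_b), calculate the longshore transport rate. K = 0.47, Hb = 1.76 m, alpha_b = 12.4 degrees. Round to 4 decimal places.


Q = K * Hb^2.5 * sin(2 * alpha_b)
Hb^2.5 = 1.76^2.5 = 4.109431
sin(2 * 12.4) = sin(24.8) = 0.419452
Q = 0.47 * 4.109431 * 0.419452
Q = 0.8101 m^3/s

0.8101


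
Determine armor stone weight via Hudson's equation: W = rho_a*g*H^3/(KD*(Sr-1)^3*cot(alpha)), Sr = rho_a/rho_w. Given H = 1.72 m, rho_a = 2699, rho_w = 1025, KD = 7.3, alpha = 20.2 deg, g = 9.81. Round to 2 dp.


Sr = rho_a / rho_w = 2699 / 1025 = 2.633171
(Sr - 1) = 1.633171
(Sr - 1)^3 = 4.356069
cot(20.2) = 1 / tan(20.2) = 1 / 0.367928 = 2.717920
Numerator = 2699 * 9.81 * 1.72^3 = 134727.8045
Denominator = 7.3 * 4.356069 * 2.717920 = 86.427979
W = 134727.8045 / 86.427979
W = 1558.84 N

1558.84


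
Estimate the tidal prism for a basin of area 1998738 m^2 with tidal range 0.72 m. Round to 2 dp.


Tidal prism = Area * Tidal range
P = 1998738 * 0.72
P = 1439091.36 m^3

1439091.36


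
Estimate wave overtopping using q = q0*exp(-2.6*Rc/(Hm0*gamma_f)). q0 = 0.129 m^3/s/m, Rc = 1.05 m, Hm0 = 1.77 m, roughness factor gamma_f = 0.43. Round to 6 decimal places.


q = q0 * exp(-2.6 * Rc / (Hm0 * gamma_f))
Exponent = -2.6 * 1.05 / (1.77 * 0.43)
= -2.6 * 1.05 / 0.7611
= -3.586914
exp(-3.586914) = 0.027684
q = 0.129 * 0.027684
q = 0.003571 m^3/s/m

0.003571


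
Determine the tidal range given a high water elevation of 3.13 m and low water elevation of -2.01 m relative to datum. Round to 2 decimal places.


Tidal range = High water - Low water
Tidal range = 3.13 - (-2.01)
Tidal range = 5.14 m

5.14


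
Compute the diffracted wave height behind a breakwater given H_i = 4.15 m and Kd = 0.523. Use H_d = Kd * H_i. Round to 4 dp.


H_d = Kd * H_i
H_d = 0.523 * 4.15
H_d = 2.1705 m

2.1705


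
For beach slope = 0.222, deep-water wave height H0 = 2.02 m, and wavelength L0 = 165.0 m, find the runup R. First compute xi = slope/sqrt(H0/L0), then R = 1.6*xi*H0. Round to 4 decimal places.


xi = slope / sqrt(H0/L0)
H0/L0 = 2.02/165.0 = 0.012242
sqrt(0.012242) = 0.110645
xi = 0.222 / 0.110645 = 2.006408
R = 1.6 * xi * H0 = 1.6 * 2.006408 * 2.02
R = 6.4847 m

6.4847


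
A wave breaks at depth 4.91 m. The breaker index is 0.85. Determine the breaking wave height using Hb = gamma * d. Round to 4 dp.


Hb = gamma * d
Hb = 0.85 * 4.91
Hb = 4.1735 m

4.1735


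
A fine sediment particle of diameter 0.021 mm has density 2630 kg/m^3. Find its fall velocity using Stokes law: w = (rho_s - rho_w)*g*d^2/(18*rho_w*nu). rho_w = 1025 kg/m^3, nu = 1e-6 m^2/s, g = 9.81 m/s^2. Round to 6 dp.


w = (rho_s - rho_w) * g * d^2 / (18 * rho_w * nu)
d = 0.021 mm = 0.000021 m
rho_s - rho_w = 2630 - 1025 = 1605
Numerator = 1605 * 9.81 * (0.000021)^2 = 0.000006943567
Denominator = 18 * 1025 * 1e-6 = 0.018450
w = 0.000376 m/s

0.000376


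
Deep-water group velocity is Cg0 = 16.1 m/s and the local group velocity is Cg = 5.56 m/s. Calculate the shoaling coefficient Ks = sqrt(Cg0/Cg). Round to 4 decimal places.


Ks = sqrt(Cg0 / Cg)
Ks = sqrt(16.1 / 5.56)
Ks = sqrt(2.8957)
Ks = 1.7017

1.7017


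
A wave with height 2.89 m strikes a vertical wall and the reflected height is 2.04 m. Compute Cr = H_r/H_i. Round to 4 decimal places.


Cr = H_r / H_i
Cr = 2.04 / 2.89
Cr = 0.7059

0.7059


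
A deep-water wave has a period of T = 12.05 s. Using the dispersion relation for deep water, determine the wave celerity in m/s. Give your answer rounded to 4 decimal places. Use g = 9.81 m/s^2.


We use the deep-water celerity formula:
C = g * T / (2 * pi)
C = 9.81 * 12.05 / (2 * 3.14159...)
C = 118.210500 / 6.283185
C = 18.8138 m/s

18.8138


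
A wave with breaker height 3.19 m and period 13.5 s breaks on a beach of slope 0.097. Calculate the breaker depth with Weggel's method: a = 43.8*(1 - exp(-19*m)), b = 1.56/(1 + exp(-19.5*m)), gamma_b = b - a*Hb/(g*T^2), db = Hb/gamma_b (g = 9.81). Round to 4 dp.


a = 43.8 * (1 - exp(-19 * m))
exp(-19 * 0.097) = exp(-1.8430) = 0.158342
a = 43.8 * (1 - 0.158342) = 36.864634
b = 1.56 / (1 + exp(-19.5 * m))
exp(-19.5 * 0.097) = exp(-1.8915) = 0.150845
b = 1.56 / (1 + 0.150845) = 1.355525
Hb / (g * T^2) = 3.19 / (9.81 * 13.5^2) = 3.19 / 1787.8725 = 0.00178424
gamma_b = b - a * Hb/(g*T^2) = 1.355525 - 36.864634 * 0.00178424 = 1.289750
db = Hb / gamma_b = 3.19 / 1.289750
db = 2.4733 m

2.4733


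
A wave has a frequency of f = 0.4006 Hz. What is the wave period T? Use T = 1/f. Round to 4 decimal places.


T = 1 / f
T = 1 / 0.4006
T = 2.4963 s

2.4963


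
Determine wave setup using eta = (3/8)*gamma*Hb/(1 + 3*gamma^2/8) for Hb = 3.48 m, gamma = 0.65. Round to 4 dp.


eta = (3/8) * gamma * Hb / (1 + 3*gamma^2/8)
Numerator = (3/8) * 0.65 * 3.48 = 0.848250
Denominator = 1 + 3*0.65^2/8 = 1 + 0.158438 = 1.158438
eta = 0.848250 / 1.158438
eta = 0.7322 m

0.7322


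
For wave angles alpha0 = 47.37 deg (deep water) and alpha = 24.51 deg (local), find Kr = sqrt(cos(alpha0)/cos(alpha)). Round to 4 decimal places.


Kr = sqrt(cos(alpha0) / cos(alpha))
cos(47.37) = 0.677261
cos(24.51) = 0.909889
Kr = sqrt(0.677261 / 0.909889)
Kr = sqrt(0.744334)
Kr = 0.8627

0.8627


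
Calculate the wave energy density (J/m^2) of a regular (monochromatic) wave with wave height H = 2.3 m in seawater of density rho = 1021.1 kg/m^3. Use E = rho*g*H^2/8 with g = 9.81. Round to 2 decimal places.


E = (1/8) * rho * g * H^2
E = (1/8) * 1021.1 * 9.81 * 2.3^2
E = 0.125 * 1021.1 * 9.81 * 5.2900
E = 6623.74 J/m^2

6623.74


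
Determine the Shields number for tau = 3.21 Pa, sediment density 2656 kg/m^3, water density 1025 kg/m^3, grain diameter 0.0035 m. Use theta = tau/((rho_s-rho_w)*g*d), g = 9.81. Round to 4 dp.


theta = tau / ((rho_s - rho_w) * g * d)
rho_s - rho_w = 2656 - 1025 = 1631
Denominator = 1631 * 9.81 * 0.0035 = 56.000385
theta = 3.21 / 56.000385
theta = 0.0573

0.0573


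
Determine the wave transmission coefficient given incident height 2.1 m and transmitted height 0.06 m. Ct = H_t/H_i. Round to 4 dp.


Ct = H_t / H_i
Ct = 0.06 / 2.1
Ct = 0.0286

0.0286


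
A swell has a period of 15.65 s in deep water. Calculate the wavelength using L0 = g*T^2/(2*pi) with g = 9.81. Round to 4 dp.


L0 = g * T^2 / (2 * pi)
L0 = 9.81 * 15.65^2 / (2 * pi)
L0 = 9.81 * 244.9225 / 6.28319
L0 = 2402.6897 / 6.28319
L0 = 382.3999 m

382.3999


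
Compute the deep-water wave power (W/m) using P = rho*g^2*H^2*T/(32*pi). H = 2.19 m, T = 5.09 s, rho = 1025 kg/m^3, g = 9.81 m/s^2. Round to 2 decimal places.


P = rho * g^2 * H^2 * T / (32 * pi)
P = 1025 * 9.81^2 * 2.19^2 * 5.09 / (32 * pi)
P = 1025 * 96.2361 * 4.7961 * 5.09 / 100.53096
P = 23953.45 W/m

23953.45


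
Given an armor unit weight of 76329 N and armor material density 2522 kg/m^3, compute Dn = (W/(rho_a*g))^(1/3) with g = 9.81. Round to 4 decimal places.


V = W / (rho_a * g)
V = 76329 / (2522 * 9.81)
V = 76329 / 24740.82
V = 3.085144 m^3
Dn = V^(1/3) = 3.085144^(1/3)
Dn = 1.4558 m

1.4558


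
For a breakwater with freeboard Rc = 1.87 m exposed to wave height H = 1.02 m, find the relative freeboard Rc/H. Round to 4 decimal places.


Relative freeboard = Rc / H
= 1.87 / 1.02
= 1.8333

1.8333


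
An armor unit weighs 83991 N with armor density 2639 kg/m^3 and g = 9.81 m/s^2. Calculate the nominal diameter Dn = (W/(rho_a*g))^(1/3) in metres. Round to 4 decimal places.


V = W / (rho_a * g)
V = 83991 / (2639 * 9.81)
V = 83991 / 25888.59
V = 3.244325 m^3
Dn = V^(1/3) = 3.244325^(1/3)
Dn = 1.4804 m

1.4804


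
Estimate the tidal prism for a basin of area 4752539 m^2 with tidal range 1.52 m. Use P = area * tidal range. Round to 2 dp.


Tidal prism = Area * Tidal range
P = 4752539 * 1.52
P = 7223859.28 m^3

7223859.28
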